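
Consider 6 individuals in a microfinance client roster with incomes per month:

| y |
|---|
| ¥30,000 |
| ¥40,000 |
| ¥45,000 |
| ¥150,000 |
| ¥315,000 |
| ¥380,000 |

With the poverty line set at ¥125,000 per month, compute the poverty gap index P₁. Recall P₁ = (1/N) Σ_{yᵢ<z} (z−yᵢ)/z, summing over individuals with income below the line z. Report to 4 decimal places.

Below z: ¥30,000, ¥40,000, ¥45,000 (q = 3 of N = 6).
Shortfall ratios: (125000−30000)/125000 = 0.7600; (125000−40000)/125000 = 0.6800; (125000−45000)/125000 = 0.6400.
Σ = 2.080000. Dividing by the full population N = 6 gives P₁ = 0.3467.

0.3467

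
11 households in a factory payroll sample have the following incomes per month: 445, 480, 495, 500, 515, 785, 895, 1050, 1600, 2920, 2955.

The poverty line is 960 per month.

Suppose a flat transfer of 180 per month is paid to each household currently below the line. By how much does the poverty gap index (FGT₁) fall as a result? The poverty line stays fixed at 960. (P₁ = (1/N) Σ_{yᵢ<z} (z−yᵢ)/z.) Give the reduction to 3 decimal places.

Before: below the line — 445, 480, 495, 500, 515, 785, 895; poverty gap index (FGT₁) = 0.24669.
After the 180 transfer: below the line — 625, 660, 675, 680, 695; poverty gap index (FGT₁) = 0.13873.
Reduction = 0.24669 − 0.13873 = 0.108.

0.108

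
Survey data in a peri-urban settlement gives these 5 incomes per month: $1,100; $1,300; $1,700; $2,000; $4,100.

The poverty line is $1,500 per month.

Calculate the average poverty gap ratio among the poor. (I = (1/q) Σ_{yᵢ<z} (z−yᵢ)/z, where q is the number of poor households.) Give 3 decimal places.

0.200

Poor units: $1,100, $1,300 (q = 2 of N = 5).
Shortfall ratios (z−y)/z: 0.2667, 0.1333; sum = 0.400000.
The income-gap ratio divides by q (the poor only): 0.400000 / 2 = 0.200.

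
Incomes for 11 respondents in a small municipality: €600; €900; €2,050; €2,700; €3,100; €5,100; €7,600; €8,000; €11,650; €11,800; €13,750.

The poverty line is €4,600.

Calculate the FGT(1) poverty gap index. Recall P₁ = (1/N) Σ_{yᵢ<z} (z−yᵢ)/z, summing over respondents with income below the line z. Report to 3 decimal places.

Below z: €600, €900, €2,050, €2,700, €3,100 (q = 5 of N = 11).
Normalized shortfalls: (4600−600)/4600 = 0.8696; (4600−900)/4600 = 0.8043; (4600−2050)/4600 = 0.5543; (4600−2700)/4600 = 0.4130; (4600−3100)/4600 = 0.3261.
Σ = 2.967391. Dividing by the full population N = 11 gives P₁ = 0.270.

0.270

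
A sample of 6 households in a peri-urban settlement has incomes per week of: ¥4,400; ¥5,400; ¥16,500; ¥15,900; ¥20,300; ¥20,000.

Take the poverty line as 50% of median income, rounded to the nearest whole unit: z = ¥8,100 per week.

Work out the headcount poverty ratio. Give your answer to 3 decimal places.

2 of the 6 households have income below ¥8,100.
H = 2/6 = 0.333.

0.333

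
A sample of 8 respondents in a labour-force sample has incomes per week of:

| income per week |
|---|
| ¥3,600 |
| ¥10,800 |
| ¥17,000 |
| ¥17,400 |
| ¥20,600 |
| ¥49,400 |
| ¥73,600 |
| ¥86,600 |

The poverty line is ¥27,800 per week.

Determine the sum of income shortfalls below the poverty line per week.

Poor units: ¥3,600, ¥10,800, ¥17,000, ¥17,400, ¥20,600 (q = 5 of N = 8).
Individual gaps: 27800−3600 = 24200; 27800−10800 = 17000; 27800−17000 = 10800; 27800−17400 = 10400; 27800−20600 = 7200.
Aggregate gap = ¥69,600.

¥69,600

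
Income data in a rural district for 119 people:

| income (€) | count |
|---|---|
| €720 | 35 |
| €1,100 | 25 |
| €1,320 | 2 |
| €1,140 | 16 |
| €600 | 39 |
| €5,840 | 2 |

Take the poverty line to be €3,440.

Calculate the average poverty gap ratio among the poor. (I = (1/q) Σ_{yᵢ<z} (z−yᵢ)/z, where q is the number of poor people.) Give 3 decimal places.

0.759

Incomes under z: 39×€600, 35×€720, 25×€1,100, 16×€1,140, 2×€1,320 (q = 117 of N = 119).
Relative gaps: 0.8256 (×39), 0.7907 (×35), 0.6802 (×25), 0.6686 (×16), 0.6163 (×2); sum = 88.808140.
The income-gap ratio divides by q (the poor only): 88.808140 / 117 = 0.759.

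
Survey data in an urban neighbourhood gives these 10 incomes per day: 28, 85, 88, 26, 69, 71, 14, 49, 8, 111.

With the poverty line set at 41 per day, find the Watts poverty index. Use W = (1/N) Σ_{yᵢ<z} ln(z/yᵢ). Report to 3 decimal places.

0.355

Incomes under z: 8, 14, 26, 28 (q = 4 of N = 10).
Log gaps: ln(41/8) = 1.6341; ln(41/14) = 1.0745; ln(41/26) = 0.4555; ln(41/28) = 0.3814.
W = 3.545488 / 10 = 0.355.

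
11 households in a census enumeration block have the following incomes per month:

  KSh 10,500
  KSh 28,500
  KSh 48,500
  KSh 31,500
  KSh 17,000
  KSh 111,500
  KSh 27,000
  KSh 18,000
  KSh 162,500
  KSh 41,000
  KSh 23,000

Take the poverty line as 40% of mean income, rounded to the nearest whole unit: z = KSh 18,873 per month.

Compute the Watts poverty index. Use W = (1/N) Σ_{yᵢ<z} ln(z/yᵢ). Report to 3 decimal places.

0.067

Below the line: KSh 10,500, KSh 17,000, KSh 18,000 (q = 3 of N = 11).
ln(z/y) terms: ln(18873/10500) = 0.5864; ln(18873/17000) = 0.1045; ln(18873/18000) = 0.0474.
W = 0.738237 / 11 = 0.067.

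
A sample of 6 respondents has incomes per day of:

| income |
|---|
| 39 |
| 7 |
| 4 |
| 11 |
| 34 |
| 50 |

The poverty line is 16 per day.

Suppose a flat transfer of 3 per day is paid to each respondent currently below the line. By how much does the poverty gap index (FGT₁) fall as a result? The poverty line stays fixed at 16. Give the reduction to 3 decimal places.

Before: below the line — 4, 7, 11; poverty gap index (FGT₁) = 0.27083.
After the 3 transfer: below the line — 7, 10, 14; poverty gap index (FGT₁) = 0.17708.
Reduction = 0.27083 − 0.17708 = 0.094.

0.094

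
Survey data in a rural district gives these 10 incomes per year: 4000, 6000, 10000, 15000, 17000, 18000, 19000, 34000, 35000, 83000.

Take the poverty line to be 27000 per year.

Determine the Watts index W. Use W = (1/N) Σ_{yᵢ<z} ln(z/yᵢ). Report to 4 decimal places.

Poor units: 4000, 6000, 10000, 15000, 17000, 18000, 19000 (q = 7 of N = 10).
Log gaps: ln(27000/4000) = 1.9095; ln(27000/6000) = 1.5041; ln(27000/10000) = 0.9933; ln(27000/15000) = 0.5878; ln(27000/17000) = 0.4626; ln(27000/18000) = 0.4055; ln(27000/19000) = 0.3514.
W = 6.214145 / 10 = 0.6214.

0.6214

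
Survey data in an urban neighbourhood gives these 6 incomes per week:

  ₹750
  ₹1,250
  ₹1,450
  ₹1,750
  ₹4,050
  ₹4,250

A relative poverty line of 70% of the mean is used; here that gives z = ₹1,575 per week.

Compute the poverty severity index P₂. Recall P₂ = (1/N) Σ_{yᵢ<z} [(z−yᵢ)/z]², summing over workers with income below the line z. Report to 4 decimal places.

Incomes under z: ₹750, ₹1,250, ₹1,450 (q = 3 of N = 6).
Shortfall ratios: (1575−750)/1575 = 0.5238; (1575−1250)/1575 = 0.2063; (1575−1450)/1575 = 0.0794.
Squared: 0.2744; 0.0426; 0.0063.
Sum = 0.323255; P₂ = 0.323255 / 6 = 0.0539.

0.0539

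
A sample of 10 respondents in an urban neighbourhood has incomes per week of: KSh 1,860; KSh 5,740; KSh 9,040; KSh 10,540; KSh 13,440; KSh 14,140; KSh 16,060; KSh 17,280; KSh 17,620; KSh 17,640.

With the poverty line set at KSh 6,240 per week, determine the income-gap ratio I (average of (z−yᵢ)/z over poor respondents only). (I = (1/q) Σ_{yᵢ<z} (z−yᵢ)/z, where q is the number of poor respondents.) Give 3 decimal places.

Poor units: KSh 1,860, KSh 5,740 (q = 2 of N = 10).
Relative gaps: 0.7019, 0.0801; sum = 0.782051.
I averages over the q = 2 poor units only: 0.782051 / 2 = 0.391.

0.391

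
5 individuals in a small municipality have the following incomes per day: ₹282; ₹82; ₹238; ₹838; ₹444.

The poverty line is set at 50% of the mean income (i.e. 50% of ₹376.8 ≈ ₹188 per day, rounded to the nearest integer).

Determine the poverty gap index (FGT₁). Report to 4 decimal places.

0.1128

Below the line: ₹82 (q = 1 of N = 5).
Shortfall ratios: (188−82)/188 = 0.5638.
Σ = 0.563830. Dividing by the full population N = 5 gives P₁ = 0.1128.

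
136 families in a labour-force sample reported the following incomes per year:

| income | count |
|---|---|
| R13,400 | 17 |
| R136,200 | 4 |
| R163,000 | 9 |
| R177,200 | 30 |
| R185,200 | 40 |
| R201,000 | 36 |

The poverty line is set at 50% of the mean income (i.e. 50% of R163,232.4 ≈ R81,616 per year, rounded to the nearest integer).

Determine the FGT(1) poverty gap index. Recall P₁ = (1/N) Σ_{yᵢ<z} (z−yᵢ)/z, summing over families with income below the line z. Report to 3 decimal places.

0.104

Below the line: 17×R13,400 (q = 17 of N = 136).
Shortfall ratios: (81616−13400)/81616 = 0.8358 (×17).
Sum of shortfalls = 14.208881; P₁ averages over all N: 14.208881 / 136 = 0.104.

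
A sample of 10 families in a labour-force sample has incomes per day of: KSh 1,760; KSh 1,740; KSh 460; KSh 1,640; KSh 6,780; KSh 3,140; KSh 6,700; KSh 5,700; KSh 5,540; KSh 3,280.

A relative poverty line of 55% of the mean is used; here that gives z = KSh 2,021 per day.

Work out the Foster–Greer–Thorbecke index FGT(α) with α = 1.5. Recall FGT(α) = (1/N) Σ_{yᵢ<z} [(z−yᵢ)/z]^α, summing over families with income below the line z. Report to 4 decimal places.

0.0859

Poor units: KSh 460, KSh 1,640, KSh 1,740, KSh 1,760 (q = 4 of N = 10).
Gap ratios (z−y)/z: (2021−460)/2021 = 0.7724; (2021−1640)/2021 = 0.1885; (2021−1740)/2021 = 0.1390; (2021−1760)/2021 = 0.1291.
Raised to α = 1.5: 0.67882; 0.08185; 0.05185; 0.04641.
Sum = 0.858929; FGT(1.5) = 0.858929 / 10 = 0.0859.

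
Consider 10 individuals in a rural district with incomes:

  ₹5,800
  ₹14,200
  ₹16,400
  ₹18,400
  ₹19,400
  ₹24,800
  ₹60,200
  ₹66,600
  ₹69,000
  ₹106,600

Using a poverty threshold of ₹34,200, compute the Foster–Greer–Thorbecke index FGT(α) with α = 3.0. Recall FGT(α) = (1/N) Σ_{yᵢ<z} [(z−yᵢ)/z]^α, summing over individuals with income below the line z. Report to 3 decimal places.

0.111

Poor units: ₹5,800, ₹14,200, ₹16,400, ₹18,400, ₹19,400, ₹24,800 (q = 6 of N = 10).
Shortfall ratios: (34200−5800)/34200 = 0.8304; (34200−14200)/34200 = 0.5848; (34200−16400)/34200 = 0.5205; (34200−18400)/34200 = 0.4620; (34200−19400)/34200 = 0.4327; (34200−24800)/34200 = 0.2749.
Raised to α = 3.0: 0.57263; 0.19999; 0.14099; 0.09860; 0.08104; 0.02076.
Sum = 1.114022; FGT(3.0) = 1.114022 / 10 = 0.111.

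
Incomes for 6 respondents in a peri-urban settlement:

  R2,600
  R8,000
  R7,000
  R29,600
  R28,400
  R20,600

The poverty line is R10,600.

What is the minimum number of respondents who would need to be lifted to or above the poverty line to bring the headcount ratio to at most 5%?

3

Currently q = 3 of N = 6 are below the line (H = 0.500).
A headcount ratio of at most 5% allows at most ⌊0.05 × 6⌋ = 0 poor respondents.
So at least 3 − 0 = 3 must be lifted.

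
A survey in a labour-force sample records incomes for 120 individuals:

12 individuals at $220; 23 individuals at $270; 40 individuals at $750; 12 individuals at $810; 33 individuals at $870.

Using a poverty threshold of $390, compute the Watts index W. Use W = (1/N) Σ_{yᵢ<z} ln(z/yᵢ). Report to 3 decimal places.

0.128

Incomes under z: 12×$220, 23×$270 (q = 35 of N = 120).
Log shortfalls: ln(390/220) = 0.5725 (×12); ln(390/270) = 0.3677 (×23).
W = 15.327900 / 120 = 0.128.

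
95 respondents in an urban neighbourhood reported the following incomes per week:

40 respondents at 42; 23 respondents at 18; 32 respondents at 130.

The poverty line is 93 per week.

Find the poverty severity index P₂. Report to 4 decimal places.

Below the line: 23×18, 40×42 (q = 63 of N = 95).
Normalized shortfalls: (93−18)/93 = 0.8065 (×23); (93−42)/93 = 0.5484 (×40).
Squared: 0.6504 (×23); 0.3007 (×40).
Sum = 26.987513; P₂ = 26.987513 / 95 = 0.2841.

0.2841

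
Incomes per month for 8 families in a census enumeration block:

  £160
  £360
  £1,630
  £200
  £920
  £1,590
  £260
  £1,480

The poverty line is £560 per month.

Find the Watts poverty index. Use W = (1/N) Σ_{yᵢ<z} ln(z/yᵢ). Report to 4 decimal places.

0.4364

Below the line: £160, £200, £260, £360 (q = 4 of N = 8).
Log shortfalls: ln(560/160) = 1.2528; ln(560/200) = 1.0296; ln(560/260) = 0.7673; ln(560/360) = 0.4418.
W = 3.491470 / 8 = 0.4364.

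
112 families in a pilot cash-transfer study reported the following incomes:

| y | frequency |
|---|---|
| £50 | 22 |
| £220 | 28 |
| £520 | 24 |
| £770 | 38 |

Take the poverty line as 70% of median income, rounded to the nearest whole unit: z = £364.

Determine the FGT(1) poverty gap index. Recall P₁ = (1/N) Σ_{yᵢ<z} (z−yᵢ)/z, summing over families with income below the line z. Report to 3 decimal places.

0.268

Below the line: 22×£50, 28×£220 (q = 50 of N = 112).
Normalized shortfalls: (364−50)/364 = 0.8626 (×22); (364−220)/364 = 0.3956 (×28).
Sum of shortfalls = 30.054945; P₁ averages over all N: 30.054945 / 112 = 0.268.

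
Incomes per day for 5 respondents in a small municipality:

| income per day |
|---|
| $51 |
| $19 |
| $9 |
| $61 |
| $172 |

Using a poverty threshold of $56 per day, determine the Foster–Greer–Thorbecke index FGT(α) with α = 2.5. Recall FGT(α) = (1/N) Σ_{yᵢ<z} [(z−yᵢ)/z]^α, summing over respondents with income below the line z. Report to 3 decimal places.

Poor units: $9, $19, $51 (q = 3 of N = 5).
Relative gaps: (56−9)/56 = 0.8393; (56−19)/56 = 0.6607; (56−51)/56 = 0.0893.
Raised to α = 2.5: 0.64532; 0.35484; 0.00238.
Sum = 1.002543; FGT(2.5) = 1.002543 / 5 = 0.201.

0.201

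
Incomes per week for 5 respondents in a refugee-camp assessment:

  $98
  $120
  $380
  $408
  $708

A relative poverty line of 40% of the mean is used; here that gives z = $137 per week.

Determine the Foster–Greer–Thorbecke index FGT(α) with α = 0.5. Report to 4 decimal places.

Incomes under z: $98, $120 (q = 2 of N = 5).
Shortfall ratios: (137−98)/137 = 0.2847; (137−120)/137 = 0.1241.
Raised to α = 0.5: 0.53355; 0.35226.
Sum = 0.885807; FGT(0.5) = 0.885807 / 5 = 0.1772.

0.1772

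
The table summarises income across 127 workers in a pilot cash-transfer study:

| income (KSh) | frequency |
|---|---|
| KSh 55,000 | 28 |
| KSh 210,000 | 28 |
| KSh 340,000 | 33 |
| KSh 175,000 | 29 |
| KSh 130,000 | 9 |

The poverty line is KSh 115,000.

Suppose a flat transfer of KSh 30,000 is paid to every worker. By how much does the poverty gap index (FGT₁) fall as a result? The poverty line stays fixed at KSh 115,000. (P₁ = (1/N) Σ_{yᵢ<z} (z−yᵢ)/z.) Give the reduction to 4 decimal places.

0.0575

Before: below the line — 28×KSh 55,000; poverty gap index (FGT₁) = 0.115029.
After the KSh 30,000 transfer: below the line — 28×KSh 85,000; poverty gap index (FGT₁) = 0.057515.
Reduction = 0.115029 − 0.057515 = 0.0575.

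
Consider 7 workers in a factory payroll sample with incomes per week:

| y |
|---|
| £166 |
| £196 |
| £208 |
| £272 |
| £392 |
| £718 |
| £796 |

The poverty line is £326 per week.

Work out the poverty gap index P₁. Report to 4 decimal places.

Below the line: £166, £196, £208, £272 (q = 4 of N = 7).
Gap ratios (z−y)/z: (326−166)/326 = 0.4908; (326−196)/326 = 0.3988; (326−208)/326 = 0.3620; (326−272)/326 = 0.1656.
Sum of shortfalls = 1.417178; P₁ averages over all N: 1.417178 / 7 = 0.2025.

0.2025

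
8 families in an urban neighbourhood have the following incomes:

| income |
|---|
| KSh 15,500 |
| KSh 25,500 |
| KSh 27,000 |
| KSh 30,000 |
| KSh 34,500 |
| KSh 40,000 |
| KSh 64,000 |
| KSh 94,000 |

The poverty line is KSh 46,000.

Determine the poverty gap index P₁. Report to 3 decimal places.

Poor units: KSh 15,500, KSh 25,500, KSh 27,000, KSh 30,000, KSh 34,500, KSh 40,000 (q = 6 of N = 8).
Relative gaps: (46000−15500)/46000 = 0.6630; (46000−25500)/46000 = 0.4457; (46000−27000)/46000 = 0.4130; (46000−30000)/46000 = 0.3478; (46000−34500)/46000 = 0.2500; (46000−40000)/46000 = 0.1304.
Σ = 2.250000. Dividing by the full population N = 8 gives P₁ = 0.281.

0.281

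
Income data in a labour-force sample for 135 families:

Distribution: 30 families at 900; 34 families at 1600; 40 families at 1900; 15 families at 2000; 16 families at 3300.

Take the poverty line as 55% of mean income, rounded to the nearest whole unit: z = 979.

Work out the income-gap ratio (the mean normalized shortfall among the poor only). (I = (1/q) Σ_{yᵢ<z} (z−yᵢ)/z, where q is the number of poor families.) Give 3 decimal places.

Poor units: 30×900 (q = 30 of N = 135).
Relative gaps: 0.0807 (×30); sum = 2.420838.
The income-gap ratio divides by q (the poor only): 2.420838 / 30 = 0.081.

0.081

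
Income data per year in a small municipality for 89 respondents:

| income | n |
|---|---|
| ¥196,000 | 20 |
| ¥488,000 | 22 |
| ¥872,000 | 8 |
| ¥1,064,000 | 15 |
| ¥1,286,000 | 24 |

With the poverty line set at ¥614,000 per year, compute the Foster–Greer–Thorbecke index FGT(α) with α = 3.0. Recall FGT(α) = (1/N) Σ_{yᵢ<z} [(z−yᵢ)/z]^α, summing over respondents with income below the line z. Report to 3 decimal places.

Below the line: 20×¥196,000, 22×¥488,000 (q = 42 of N = 89).
Relative gaps: (614000−196000)/614000 = 0.6808 (×20); (614000−488000)/614000 = 0.2052 (×22).
Raised to α = 3.0: 0.31552 (×20); 0.00864 (×22).
Sum = 6.500475; FGT(3.0) = 6.500475 / 89 = 0.073.

0.073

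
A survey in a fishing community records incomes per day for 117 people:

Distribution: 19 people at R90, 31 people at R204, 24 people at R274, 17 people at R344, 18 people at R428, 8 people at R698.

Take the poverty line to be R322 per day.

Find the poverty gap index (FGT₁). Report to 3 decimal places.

0.245

Poor units: 19×R90, 31×R204, 24×R274 (q = 74 of N = 117).
Relative gaps: (322−90)/322 = 0.7205 (×19); (322−204)/322 = 0.3665 (×31); (322−274)/322 = 0.1491 (×24).
Sum of shortfalls = 28.627329; P₁ averages over all N: 28.627329 / 117 = 0.245.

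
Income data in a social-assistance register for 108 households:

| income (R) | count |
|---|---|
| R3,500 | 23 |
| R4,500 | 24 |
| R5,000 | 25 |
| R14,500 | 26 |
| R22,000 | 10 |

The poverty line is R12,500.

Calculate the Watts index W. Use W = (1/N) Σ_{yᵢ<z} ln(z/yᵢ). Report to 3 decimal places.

0.710

Incomes under z: 23×R3,500, 24×R4,500, 25×R5,000 (q = 72 of N = 108).
Log shortfalls: ln(12500/3500) = 1.2730 (×23); ln(12500/4500) = 1.0217 (×24); ln(12500/5000) = 0.9163 (×25).
W = 76.705109 / 108 = 0.710.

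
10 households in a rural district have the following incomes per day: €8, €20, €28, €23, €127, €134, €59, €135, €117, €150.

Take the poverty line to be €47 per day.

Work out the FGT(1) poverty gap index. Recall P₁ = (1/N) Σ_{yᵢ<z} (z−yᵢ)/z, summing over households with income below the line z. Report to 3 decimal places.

0.232

Incomes under z: €8, €20, €23, €28 (q = 4 of N = 10).
Relative gaps: (47−8)/47 = 0.8298; (47−20)/47 = 0.5745; (47−23)/47 = 0.5106; (47−28)/47 = 0.4043.
Σ = 2.319149. Dividing by the full population N = 10 gives P₁ = 0.232.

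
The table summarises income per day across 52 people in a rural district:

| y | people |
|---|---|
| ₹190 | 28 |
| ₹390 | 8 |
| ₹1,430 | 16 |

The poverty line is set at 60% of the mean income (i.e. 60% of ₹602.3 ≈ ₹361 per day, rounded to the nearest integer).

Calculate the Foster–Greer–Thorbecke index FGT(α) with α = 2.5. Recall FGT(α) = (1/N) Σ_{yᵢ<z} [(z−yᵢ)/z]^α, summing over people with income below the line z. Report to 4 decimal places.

0.0832

Below z: 28×₹190 (q = 28 of N = 52).
Gap ratios (z−y)/z: (361−190)/361 = 0.4737 (×28).
Raised to α = 2.5: 0.15443 (×28).
Sum = 4.323946; FGT(2.5) = 4.323946 / 52 = 0.0832.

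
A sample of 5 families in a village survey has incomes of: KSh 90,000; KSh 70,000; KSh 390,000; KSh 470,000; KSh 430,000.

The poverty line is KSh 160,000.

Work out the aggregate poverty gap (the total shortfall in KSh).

KSh 160,000

Poor units: KSh 70,000, KSh 90,000 (q = 2 of N = 5).
Individual gaps: 160000−70000 = 90000; 160000−90000 = 70000.
Aggregate gap = KSh 160,000.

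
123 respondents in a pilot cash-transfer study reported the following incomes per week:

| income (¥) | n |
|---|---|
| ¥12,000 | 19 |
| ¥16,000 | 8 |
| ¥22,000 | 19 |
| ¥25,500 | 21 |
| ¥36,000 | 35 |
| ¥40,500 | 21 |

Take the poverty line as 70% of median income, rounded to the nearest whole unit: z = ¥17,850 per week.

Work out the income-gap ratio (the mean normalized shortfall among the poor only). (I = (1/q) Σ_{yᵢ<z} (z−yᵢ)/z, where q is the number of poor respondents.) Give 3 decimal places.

Incomes under z: 19×¥12,000, 8×¥16,000 (q = 27 of N = 123).
Relative gaps: 0.3277 (×19), 0.1036 (×8); sum = 7.056022.
I averages over the q = 27 poor units only: 7.056022 / 27 = 0.261.

0.261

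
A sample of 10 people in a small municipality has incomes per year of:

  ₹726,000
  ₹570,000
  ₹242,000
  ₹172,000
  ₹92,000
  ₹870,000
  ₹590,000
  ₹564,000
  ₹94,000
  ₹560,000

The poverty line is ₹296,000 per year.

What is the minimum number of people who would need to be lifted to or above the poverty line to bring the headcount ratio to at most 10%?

4 of the 10 people are poor, so H = 4/10 = 0.400.
A headcount ratio of at most 10% allows at most ⌊0.10 × 10⌋ = 1 poor people.
So at least 4 − 1 = 3 must be lifted.

3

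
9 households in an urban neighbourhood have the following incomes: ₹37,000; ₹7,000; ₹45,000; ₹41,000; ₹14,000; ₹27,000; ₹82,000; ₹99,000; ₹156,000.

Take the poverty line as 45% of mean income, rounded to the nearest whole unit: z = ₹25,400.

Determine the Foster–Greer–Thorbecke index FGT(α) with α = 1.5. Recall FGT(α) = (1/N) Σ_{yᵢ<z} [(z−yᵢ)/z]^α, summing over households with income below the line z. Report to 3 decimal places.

Incomes under z: ₹7,000, ₹14,000 (q = 2 of N = 9).
Shortfall ratios: (25400−7000)/25400 = 0.7244; (25400−14000)/25400 = 0.4488.
Raised to α = 1.5: 0.61656; 0.30068.
Sum = 0.917243; FGT(1.5) = 0.917243 / 9 = 0.102.

0.102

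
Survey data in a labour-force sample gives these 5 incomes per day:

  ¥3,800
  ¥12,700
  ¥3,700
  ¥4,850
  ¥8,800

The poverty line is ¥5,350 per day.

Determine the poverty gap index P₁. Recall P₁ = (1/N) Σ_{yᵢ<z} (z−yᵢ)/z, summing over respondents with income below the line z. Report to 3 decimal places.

Incomes under z: ¥3,700, ¥3,800, ¥4,850 (q = 3 of N = 5).
Normalized shortfalls: (5350−3700)/5350 = 0.3084; (5350−3800)/5350 = 0.2897; (5350−4850)/5350 = 0.0935.
Σ = 0.691589. Dividing by the full population N = 5 gives P₁ = 0.138.

0.138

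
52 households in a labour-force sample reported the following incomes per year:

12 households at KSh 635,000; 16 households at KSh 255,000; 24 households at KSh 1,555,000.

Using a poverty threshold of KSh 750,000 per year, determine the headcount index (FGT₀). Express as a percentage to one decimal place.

53.8%

28 of the 52 households have income below KSh 750,000.
H = 28/52 = 53.8%.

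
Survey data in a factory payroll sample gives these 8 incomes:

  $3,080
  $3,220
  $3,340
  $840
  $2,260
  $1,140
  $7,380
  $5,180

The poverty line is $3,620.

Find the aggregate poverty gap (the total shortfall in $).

Below the line: $840, $1,140, $2,260, $3,080, $3,220, $3,340 (q = 6 of N = 8).
Individual gaps: 3620−840 = 2780; 3620−1140 = 2480; 3620−2260 = 1360; 3620−3080 = 540; 3620−3220 = 400; 3620−3340 = 280.
Aggregate gap = $7,840.

$7,840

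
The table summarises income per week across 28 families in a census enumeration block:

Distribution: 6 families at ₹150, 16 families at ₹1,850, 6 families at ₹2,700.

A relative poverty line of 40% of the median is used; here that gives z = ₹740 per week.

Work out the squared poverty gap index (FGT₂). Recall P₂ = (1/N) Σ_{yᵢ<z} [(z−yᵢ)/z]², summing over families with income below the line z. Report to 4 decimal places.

Below the line: 6×₹150 (q = 6 of N = 28).
Shortfall ratios: (740−150)/740 = 0.7973 (×6).
Squared: 0.6357 (×6).
Sum = 3.814098; P₂ = 3.814098 / 28 = 0.1362.

0.1362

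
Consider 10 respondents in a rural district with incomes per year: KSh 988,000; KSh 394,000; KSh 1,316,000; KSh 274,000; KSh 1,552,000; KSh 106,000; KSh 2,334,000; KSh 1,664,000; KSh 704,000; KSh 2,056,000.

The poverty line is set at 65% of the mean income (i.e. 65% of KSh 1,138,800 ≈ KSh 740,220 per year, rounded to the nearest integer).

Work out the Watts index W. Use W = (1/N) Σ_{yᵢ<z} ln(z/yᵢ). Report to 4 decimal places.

Poor units: KSh 106,000, KSh 274,000, KSh 394,000, KSh 704,000 (q = 4 of N = 10).
ln(z/y) terms: ln(740220/106000) = 1.9435; ln(740220/274000) = 0.9938; ln(740220/394000) = 0.6306; ln(740220/704000) = 0.0502.
W = 3.618093 / 10 = 0.3618.

0.3618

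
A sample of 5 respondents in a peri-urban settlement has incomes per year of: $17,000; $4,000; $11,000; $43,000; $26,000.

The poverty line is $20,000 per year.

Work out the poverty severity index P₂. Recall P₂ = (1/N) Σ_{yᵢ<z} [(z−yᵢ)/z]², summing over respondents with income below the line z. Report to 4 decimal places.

Poor units: $4,000, $11,000, $17,000 (q = 3 of N = 5).
Gap ratios (z−y)/z: (20000−4000)/20000 = 0.8000; (20000−11000)/20000 = 0.4500; (20000−17000)/20000 = 0.1500.
Squared: 0.6400; 0.2025; 0.0225.
Sum = 0.865000; P₂ = 0.865000 / 5 = 0.1730.

0.1730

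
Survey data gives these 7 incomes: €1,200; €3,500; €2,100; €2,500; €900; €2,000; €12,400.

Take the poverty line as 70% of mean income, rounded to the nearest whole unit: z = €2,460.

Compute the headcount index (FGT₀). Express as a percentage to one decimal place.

57.1%

4 of the 7 respondents have income below €2,460.
H = 4/7 = 57.1%.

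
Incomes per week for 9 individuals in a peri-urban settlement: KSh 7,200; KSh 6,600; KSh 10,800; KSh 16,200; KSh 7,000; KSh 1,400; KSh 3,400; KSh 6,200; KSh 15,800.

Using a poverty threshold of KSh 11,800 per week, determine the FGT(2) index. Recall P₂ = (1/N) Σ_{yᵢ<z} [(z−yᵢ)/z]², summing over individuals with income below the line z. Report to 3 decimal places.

0.225

Below z: KSh 1,400, KSh 3,400, KSh 6,200, KSh 6,600, KSh 7,000, KSh 7,200, KSh 10,800 (q = 7 of N = 9).
Normalized shortfalls: (11800−1400)/11800 = 0.8814; (11800−3400)/11800 = 0.7119; (11800−6200)/11800 = 0.4746; (11800−6600)/11800 = 0.4407; (11800−7000)/11800 = 0.4068; (11800−7200)/11800 = 0.3898; (11800−10800)/11800 = 0.0847.
Squared: 0.7768; 0.5068; 0.2252; 0.1942; 0.1655; 0.1520; 0.0072.
Sum = 2.027578; P₂ = 2.027578 / 9 = 0.225.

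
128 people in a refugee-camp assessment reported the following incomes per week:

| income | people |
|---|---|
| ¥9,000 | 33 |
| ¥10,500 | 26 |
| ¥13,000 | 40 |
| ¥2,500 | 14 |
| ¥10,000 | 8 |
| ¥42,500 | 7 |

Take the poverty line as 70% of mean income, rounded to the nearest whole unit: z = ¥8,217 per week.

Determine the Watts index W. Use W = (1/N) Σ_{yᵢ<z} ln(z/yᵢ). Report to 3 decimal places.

0.130

Below the line: 14×¥2,500 (q = 14 of N = 128).
Log gaps: ln(8217/2500) = 1.1899 (×14).
W = 16.658802 / 128 = 0.130.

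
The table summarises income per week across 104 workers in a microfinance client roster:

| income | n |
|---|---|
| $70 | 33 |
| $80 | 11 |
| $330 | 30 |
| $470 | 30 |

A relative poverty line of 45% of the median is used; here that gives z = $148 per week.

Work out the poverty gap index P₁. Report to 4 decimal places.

Incomes under z: 33×$70, 11×$80 (q = 44 of N = 104).
Normalized shortfalls: (148−70)/148 = 0.5270 (×33); (148−80)/148 = 0.4595 (×11).
Σ = 22.445946. Dividing by the full population N = 104 gives P₁ = 0.2158.

0.2158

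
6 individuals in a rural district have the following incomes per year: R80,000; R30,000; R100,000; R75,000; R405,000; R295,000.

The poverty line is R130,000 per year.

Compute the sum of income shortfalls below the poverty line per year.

Below the line: R30,000, R75,000, R80,000, R100,000 (q = 4 of N = 6).
Individual gaps: 130000−30000 = 100000; 130000−75000 = 55000; 130000−80000 = 50000; 130000−100000 = 30000.
Aggregate gap = R235,000.

R235,000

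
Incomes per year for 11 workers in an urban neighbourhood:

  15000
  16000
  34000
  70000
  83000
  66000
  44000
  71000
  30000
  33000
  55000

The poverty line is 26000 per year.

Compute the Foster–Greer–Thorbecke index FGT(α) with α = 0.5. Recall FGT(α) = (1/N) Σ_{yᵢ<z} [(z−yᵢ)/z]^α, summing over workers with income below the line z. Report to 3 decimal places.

0.116

Below z: 15000, 16000 (q = 2 of N = 11).
Shortfall ratios: (26000−15000)/26000 = 0.4231; (26000−16000)/26000 = 0.3846.
Raised to α = 0.5: 0.65044; 0.62017.
Sum = 1.270617; FGT(0.5) = 1.270617 / 11 = 0.116.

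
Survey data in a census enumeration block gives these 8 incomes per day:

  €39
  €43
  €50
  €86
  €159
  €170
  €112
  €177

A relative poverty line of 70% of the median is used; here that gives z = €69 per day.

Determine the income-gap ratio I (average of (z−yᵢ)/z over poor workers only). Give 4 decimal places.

Below z: €39, €43, €50 (q = 3 of N = 8).
Shortfall ratios (z−y)/z: 0.4348, 0.3768, 0.2754; sum = 1.086957.
I averages over the q = 3 poor units only: 1.086957 / 3 = 0.3623.

0.3623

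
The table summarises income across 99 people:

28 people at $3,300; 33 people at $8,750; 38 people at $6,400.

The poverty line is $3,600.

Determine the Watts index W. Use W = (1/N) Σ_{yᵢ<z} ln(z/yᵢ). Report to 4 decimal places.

Poor units: 28×$3,300 (q = 28 of N = 99).
Log shortfalls: ln(3600/3300) = 0.0870 (×28).
W = 2.436319 / 99 = 0.0246.

0.0246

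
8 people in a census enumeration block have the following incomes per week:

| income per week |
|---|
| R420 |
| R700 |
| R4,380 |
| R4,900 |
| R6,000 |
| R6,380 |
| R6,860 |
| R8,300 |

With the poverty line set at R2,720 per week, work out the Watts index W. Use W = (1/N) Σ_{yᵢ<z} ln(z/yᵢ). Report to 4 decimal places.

0.4032

Incomes under z: R420, R700 (q = 2 of N = 8).
Log shortfalls: ln(2720/420) = 1.8681; ln(2720/700) = 1.3573.
W = 3.225439 / 8 = 0.4032.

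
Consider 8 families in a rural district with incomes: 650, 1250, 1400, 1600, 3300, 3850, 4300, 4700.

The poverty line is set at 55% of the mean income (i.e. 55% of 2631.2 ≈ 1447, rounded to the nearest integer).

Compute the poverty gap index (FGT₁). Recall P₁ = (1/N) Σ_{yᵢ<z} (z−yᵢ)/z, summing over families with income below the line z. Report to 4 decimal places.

0.0899

Below the line: 650, 1250, 1400 (q = 3 of N = 8).
Normalized shortfalls: (1447−650)/1447 = 0.5508; (1447−1250)/1447 = 0.1361; (1447−1400)/1447 = 0.0325.
Σ = 0.719419. Dividing by the full population N = 8 gives P₁ = 0.0899.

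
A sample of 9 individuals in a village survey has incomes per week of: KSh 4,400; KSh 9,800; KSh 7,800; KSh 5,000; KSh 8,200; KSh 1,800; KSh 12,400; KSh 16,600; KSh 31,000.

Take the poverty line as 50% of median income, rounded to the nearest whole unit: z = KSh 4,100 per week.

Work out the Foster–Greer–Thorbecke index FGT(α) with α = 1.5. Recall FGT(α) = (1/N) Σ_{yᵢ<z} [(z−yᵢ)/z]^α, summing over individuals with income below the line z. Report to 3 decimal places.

0.047

Poor units: KSh 1,800 (q = 1 of N = 9).
Normalized shortfalls: (4100−1800)/4100 = 0.5610.
Raised to α = 1.5: 0.42016.
Sum = 0.420161; FGT(1.5) = 0.420161 / 9 = 0.047.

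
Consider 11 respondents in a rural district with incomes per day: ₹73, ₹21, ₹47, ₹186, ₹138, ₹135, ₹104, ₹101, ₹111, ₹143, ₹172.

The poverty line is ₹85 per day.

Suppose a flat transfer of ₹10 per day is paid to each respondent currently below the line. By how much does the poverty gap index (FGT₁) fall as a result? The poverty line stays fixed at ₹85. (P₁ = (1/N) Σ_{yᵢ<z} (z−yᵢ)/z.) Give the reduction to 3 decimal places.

Before: below the line — ₹21, ₹47, ₹73; poverty gap index (FGT₁) = 0.12193.
After the ₹10 transfer: below the line — ₹31, ₹57, ₹83; poverty gap index (FGT₁) = 0.08984.
Reduction = 0.12193 − 0.08984 = 0.032.

0.032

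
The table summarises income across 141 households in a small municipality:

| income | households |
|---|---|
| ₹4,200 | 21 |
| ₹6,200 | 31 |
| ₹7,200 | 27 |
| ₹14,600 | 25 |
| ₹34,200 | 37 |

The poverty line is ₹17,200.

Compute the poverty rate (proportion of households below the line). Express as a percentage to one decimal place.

73.8%

104 of the 141 households have income below ₹17,200.
H = 104/141 = 73.8%.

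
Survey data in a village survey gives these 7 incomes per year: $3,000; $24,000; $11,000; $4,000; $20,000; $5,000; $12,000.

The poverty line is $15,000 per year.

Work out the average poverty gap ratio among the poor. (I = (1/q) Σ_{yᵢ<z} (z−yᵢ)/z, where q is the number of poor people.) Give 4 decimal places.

0.5333

Poor units: $3,000, $4,000, $5,000, $11,000, $12,000 (q = 5 of N = 7).
Relative gaps: 0.8000, 0.7333, 0.6667, 0.2667, 0.2000; sum = 2.666667.
I averages over the q = 5 poor units only: 2.666667 / 5 = 0.5333.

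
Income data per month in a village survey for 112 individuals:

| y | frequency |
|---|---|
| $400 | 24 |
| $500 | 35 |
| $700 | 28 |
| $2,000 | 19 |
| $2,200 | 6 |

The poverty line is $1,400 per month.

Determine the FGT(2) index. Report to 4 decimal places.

0.3010

Poor units: 24×$400, 35×$500, 28×$700 (q = 87 of N = 112).
Gap ratios (z−y)/z: (1400−400)/1400 = 0.7143 (×24); (1400−500)/1400 = 0.6429 (×35); (1400−700)/1400 = 0.5000 (×28).
Squared: 0.5102 (×24); 0.4133 (×35); 0.2500 (×28).
Sum = 33.709184; P₂ = 33.709184 / 112 = 0.3010.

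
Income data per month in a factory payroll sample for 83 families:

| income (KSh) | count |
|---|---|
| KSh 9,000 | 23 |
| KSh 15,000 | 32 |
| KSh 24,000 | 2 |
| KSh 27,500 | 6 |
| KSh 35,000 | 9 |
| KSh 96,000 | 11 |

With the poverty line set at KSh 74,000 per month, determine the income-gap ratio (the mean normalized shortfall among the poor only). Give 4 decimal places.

Incomes under z: 23×KSh 9,000, 32×KSh 15,000, 2×KSh 24,000, 6×KSh 27,500, 9×KSh 35,000 (q = 72 of N = 83).
Shortfall ratios (z−y)/z: 0.8784 (×23), 0.7973 (×32), 0.6757 (×2), 0.6284 (×6), 0.5270 (×9); sum = 55.581081.
I averages over the q = 72 poor units only: 55.581081 / 72 = 0.7720.

0.7720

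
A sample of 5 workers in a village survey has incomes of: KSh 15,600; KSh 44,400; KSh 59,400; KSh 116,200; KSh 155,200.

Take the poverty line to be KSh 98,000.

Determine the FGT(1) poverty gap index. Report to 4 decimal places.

0.3563

Below z: KSh 15,600, KSh 44,400, KSh 59,400 (q = 3 of N = 5).
Normalized shortfalls: (98000−15600)/98000 = 0.8408; (98000−44400)/98000 = 0.5469; (98000−59400)/98000 = 0.3939.
Sum of shortfalls = 1.781633; P₁ averages over all N: 1.781633 / 5 = 0.3563.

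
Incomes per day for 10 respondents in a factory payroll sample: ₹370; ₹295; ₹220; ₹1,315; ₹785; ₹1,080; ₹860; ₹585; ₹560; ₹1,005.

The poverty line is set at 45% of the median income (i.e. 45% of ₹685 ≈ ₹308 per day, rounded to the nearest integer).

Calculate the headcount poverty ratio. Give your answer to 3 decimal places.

2 of the 10 respondents have income below ₹308.
H = 2/10 = 0.200.

0.200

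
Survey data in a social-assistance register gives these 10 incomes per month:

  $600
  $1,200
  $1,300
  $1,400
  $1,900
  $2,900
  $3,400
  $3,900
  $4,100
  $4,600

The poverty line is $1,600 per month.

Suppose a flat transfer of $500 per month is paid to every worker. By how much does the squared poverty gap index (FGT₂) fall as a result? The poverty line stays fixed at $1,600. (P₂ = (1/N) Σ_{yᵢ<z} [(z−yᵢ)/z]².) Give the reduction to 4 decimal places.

Before: below the line — $600, $1,200, $1,300, $1,400; squared poverty gap index (FGT₂) = 0.050391.
After the $500 transfer: below the line — $1,100; squared poverty gap index (FGT₂) = 0.009766.
Reduction = 0.050391 − 0.009766 = 0.0406.

0.0406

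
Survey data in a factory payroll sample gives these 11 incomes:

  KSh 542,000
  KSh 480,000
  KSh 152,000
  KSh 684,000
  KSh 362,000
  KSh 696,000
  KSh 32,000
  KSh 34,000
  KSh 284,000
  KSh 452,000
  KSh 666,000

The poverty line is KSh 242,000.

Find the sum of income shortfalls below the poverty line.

KSh 508,000

Below z: KSh 32,000, KSh 34,000, KSh 152,000 (q = 3 of N = 11).
Individual gaps: 242000−32000 = 210000; 242000−34000 = 208000; 242000−152000 = 90000.
Aggregate gap = KSh 508,000.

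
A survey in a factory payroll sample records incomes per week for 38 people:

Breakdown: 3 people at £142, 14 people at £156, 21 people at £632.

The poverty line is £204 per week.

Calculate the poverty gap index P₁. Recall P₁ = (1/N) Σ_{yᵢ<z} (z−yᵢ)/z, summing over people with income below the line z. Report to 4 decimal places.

0.1107

Below z: 3×£142, 14×£156 (q = 17 of N = 38).
Shortfall ratios: (204−142)/204 = 0.3039 (×3); (204−156)/204 = 0.2353 (×14).
Sum of shortfalls = 4.205882; P₁ averages over all N: 4.205882 / 38 = 0.1107.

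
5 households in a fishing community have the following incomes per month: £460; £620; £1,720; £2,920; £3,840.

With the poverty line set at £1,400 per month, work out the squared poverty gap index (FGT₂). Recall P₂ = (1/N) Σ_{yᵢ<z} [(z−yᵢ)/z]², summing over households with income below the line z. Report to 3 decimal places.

0.152

Below z: £460, £620 (q = 2 of N = 5).
Shortfall ratios: (1400−460)/1400 = 0.6714; (1400−620)/1400 = 0.5571.
Squared: 0.4508; 0.3104.
Sum = 0.761224; P₂ = 0.761224 / 5 = 0.152.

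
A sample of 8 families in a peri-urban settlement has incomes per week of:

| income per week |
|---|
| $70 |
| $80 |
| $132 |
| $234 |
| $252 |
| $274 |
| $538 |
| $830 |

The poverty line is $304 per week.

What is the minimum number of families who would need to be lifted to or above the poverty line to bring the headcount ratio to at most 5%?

6

Currently q = 6 of N = 8 are below the line (H = 0.750).
A headcount ratio of at most 5% allows at most ⌊0.05 × 8⌋ = 0 poor families.
So at least 6 − 0 = 6 must be lifted.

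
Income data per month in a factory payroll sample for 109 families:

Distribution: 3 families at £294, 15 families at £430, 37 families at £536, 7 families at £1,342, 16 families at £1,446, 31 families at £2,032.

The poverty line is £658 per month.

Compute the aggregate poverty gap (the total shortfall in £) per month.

Incomes under z: 3×£294, 15×£430, 37×£536 (q = 55 of N = 109).
Individual gaps: 3×(658−294) = 1092; 15×(658−430) = 3420; 37×(658−536) = 4514.
Aggregate gap = £9,026.

£9,026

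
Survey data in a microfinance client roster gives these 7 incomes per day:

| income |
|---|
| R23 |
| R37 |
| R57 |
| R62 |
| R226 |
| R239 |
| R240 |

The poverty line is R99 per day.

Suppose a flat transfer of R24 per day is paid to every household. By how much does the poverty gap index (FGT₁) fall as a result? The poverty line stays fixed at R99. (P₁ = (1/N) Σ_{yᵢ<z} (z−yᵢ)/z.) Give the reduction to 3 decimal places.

Before: below the line — R23, R37, R57, R62; poverty gap index (FGT₁) = 0.31313.
After the R24 transfer: below the line — R47, R61, R81, R86; poverty gap index (FGT₁) = 0.17460.
Reduction = 0.31313 − 0.17460 = 0.139.

0.139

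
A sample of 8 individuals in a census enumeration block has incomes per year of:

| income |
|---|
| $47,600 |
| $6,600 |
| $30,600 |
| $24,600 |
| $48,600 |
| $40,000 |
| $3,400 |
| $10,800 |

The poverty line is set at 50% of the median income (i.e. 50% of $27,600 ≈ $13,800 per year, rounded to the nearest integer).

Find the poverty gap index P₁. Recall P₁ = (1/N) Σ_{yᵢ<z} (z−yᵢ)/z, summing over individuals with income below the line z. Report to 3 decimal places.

0.187

Incomes under z: $3,400, $6,600, $10,800 (q = 3 of N = 8).
Relative gaps: (13800−3400)/13800 = 0.7536; (13800−6600)/13800 = 0.5217; (13800−10800)/13800 = 0.2174.
Σ = 1.492754. Dividing by the full population N = 8 gives P₁ = 0.187.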